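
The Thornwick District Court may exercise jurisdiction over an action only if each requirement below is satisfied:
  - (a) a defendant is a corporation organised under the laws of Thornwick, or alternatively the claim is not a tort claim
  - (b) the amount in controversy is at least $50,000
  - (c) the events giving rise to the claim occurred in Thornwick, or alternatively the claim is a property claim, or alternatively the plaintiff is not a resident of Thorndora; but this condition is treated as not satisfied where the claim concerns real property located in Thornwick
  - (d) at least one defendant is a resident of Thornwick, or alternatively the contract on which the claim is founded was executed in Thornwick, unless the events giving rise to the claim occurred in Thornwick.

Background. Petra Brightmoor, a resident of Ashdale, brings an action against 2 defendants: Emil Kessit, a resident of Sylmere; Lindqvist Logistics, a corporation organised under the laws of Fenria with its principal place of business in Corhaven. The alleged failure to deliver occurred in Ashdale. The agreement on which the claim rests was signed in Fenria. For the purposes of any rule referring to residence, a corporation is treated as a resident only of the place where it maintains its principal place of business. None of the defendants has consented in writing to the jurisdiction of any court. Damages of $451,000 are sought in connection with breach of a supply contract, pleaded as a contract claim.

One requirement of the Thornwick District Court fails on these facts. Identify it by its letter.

The Thornwick District Court:
  (a) The claim is a contract claim, not a tort claim — that alternative is enough. Satisfied.
  (b) The amount in controversy is USD 451,000, which meets the $50,000 floor. Satisfied.
  (c) The plaintiff resides in Ashdale, which is not Thorndora, which satisfies one of the alternatives. The exception is not triggered, since the claim does not concern real property. Met.
  (d) No defendant resides in Thornwick (they reside in Sylmere, Corhaven); the contract was executed in Fenria, not Thornwick — no alternative holds. And the operative events occurred in Ashdale, not Thornwick, so the proviso does not save it. Condition not met.
Only condition (d) fails.

(d)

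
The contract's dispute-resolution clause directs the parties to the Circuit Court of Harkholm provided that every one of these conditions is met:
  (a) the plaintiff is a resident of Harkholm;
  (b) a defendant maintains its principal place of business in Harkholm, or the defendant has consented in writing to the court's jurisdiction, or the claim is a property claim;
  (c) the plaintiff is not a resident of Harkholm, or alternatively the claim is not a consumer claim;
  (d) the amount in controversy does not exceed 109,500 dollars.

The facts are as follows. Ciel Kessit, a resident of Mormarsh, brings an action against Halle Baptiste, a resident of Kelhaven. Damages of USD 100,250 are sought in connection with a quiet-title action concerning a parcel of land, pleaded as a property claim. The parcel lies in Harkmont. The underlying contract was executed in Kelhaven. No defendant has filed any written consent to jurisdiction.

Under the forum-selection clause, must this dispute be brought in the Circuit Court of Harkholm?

No

The Circuit Court of Harkholm:
  (a) The plaintiff resides in Mormarsh, not Harkholm. Not met.
  (b) The claim is a property claim — that alternative is enough. Met.
  (c) The plaintiff resides in Mormarsh, which is not Harkholm, which satisfies one of the alternatives. Met.
  (d) The amount in controversy is $100,250, within the 109,500 dollars ceiling. Condition met.
  → The clause does not apply.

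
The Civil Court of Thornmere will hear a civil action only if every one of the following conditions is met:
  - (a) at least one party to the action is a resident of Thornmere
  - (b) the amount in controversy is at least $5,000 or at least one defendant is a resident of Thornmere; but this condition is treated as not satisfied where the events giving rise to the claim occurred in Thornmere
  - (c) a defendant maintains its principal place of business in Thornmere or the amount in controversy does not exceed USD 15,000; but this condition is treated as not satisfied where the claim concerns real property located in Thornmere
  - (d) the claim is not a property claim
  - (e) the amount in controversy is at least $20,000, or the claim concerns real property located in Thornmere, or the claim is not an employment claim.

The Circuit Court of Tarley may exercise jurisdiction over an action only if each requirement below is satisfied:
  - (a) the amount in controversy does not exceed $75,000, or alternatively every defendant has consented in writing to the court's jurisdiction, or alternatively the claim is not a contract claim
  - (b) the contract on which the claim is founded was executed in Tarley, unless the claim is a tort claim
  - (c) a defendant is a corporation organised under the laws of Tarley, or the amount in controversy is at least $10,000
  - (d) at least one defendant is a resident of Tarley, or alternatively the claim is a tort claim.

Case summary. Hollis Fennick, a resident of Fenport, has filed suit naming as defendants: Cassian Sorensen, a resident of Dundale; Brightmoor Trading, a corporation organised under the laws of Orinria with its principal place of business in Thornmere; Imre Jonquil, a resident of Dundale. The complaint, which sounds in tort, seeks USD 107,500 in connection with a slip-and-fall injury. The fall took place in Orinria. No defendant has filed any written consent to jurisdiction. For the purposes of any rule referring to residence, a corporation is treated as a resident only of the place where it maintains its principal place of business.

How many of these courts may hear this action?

The Civil Court of Thornmere:
  (a) Brightmoor Trading resides in Thornmere. Met.
  (b) The amount in controversy is USD 107,500, which meets the 5,000 dollars floor, which satisfies one of the alternatives. And the carve-out is inapplicable — the operative events occurred in Orinria, not Thornmere. Met.
  (c) Brightmoor Trading has its principal place of business in Thornmere — that alternative is enough. The exception is not triggered, since the claim does not concern real property. Condition met.
  (d) The claim is a tort claim, not a property claim. Met.
  (e) The amount in controversy is $107,500, which meets the 20,000 dollars floor, so one alternative holds. Condition met.
  → Every requirement is satisfied — jurisdiction.
The Circuit Court of Tarley:
  (a) The claim is a tort claim, not a contract claim, which satisfies one of the alternatives. Condition met.
  (b) No contract (and hence no place of execution) is alleged. But the claim is a tort claim, and the 'unless' clause therefore excuses the requirement. Satisfied.
  (c) The amount in controversy is USD 107,500, which meets the $10,000 floor, so this disjunct is met. Met.
  (d) The claim is a tort claim — that alternative is enough. Met.
  → Every requirement is satisfied — jurisdiction.
Courts with jurisdiction: the Civil Court of Thornmere, the Circuit Court of Tarley — 2 in total.

2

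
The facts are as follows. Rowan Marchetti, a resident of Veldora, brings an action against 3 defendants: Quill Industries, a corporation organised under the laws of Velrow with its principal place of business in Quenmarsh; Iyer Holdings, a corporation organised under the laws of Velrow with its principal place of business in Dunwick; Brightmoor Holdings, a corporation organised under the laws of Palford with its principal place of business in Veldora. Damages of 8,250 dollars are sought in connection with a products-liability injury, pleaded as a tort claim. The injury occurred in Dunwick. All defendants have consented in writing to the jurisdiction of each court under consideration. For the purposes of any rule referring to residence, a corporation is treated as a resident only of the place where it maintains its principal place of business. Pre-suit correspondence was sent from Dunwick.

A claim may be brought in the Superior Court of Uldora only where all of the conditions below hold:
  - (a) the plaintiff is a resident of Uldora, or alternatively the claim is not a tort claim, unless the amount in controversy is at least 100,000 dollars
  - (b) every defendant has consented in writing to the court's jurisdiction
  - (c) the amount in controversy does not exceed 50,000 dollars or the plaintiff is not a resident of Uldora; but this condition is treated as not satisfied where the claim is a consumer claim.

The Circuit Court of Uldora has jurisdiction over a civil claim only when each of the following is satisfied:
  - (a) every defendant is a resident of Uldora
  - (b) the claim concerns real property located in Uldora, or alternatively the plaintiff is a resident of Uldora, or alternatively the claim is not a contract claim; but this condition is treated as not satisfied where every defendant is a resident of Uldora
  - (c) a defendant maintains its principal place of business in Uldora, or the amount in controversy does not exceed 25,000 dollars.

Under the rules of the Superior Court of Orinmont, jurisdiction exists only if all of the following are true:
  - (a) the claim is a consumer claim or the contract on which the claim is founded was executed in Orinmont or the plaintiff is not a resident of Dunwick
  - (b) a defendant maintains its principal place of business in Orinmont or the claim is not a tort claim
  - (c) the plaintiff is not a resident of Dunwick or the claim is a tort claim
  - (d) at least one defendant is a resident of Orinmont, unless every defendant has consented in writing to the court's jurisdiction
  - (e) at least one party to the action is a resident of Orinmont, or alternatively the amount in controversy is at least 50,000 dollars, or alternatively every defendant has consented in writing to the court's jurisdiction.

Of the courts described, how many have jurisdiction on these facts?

0

The Superior Court of Uldora:
  (a) The plaintiff resides in Veldora, not Uldora; the claim is a tort claim — every alternative fails. Nor does the 'unless' clause help: the amount in controversy is 8,250 dollars, below the $100,000 floor. Not met.
  (b) Every defendant has filed written consent. Condition met.
  (c) The amount in controversy is $8,250, within the 50,000 dollars ceiling, which satisfies one of the alternatives. The exception is not triggered, since the claim is a tort claim, not a consumer claim. Met.
  → No jurisdiction.
The Circuit Court of Uldora:
  (a) The defendants reside as follows — Quill Industries in Quenmarsh, Iyer Holdings in Dunwick, Brightmoor Holdings in Veldora — not all in Uldora. Fails.
  (b) The claim is a tort claim, not a contract claim, which satisfies one of the alternatives. The carve-out does not apply: the defendants reside as follows — Quill Industries in Quenmarsh, Iyer Holdings in Dunwick, Brightmoor Holdings in Veldora — not all in Uldora. Condition met.
  (c) The amount in controversy is USD 8,250, within the 25,000 dollars ceiling, which satisfies one of the alternatives. Satisfied.
  → The court lacks jurisdiction.
The Superior Court of Orinmont:
  (a) The plaintiff resides in Veldora, which is not Dunwick — that alternative is enough. Condition met.
  (b) The corporate defendant(s) have their principal place of business in Dunwick, Quenmarsh, Veldora, not Orinmont; the claim is a tort claim — every alternative fails. Not satisfied.
  (c) The plaintiff resides in Veldora, which is not Dunwick, which satisfies one of the alternatives. Met.
  (d) No defendant resides in Orinmont (they reside in Quenmarsh, Dunwick, Veldora). But every defendant has filed written consent, and the 'unless' clause therefore excuses the requirement. Satisfied.
  (e) Every defendant has filed written consent, so one alternative holds. Condition met.
  → Not every requirement is met — no jurisdiction.
No court satisfies all of its conditions.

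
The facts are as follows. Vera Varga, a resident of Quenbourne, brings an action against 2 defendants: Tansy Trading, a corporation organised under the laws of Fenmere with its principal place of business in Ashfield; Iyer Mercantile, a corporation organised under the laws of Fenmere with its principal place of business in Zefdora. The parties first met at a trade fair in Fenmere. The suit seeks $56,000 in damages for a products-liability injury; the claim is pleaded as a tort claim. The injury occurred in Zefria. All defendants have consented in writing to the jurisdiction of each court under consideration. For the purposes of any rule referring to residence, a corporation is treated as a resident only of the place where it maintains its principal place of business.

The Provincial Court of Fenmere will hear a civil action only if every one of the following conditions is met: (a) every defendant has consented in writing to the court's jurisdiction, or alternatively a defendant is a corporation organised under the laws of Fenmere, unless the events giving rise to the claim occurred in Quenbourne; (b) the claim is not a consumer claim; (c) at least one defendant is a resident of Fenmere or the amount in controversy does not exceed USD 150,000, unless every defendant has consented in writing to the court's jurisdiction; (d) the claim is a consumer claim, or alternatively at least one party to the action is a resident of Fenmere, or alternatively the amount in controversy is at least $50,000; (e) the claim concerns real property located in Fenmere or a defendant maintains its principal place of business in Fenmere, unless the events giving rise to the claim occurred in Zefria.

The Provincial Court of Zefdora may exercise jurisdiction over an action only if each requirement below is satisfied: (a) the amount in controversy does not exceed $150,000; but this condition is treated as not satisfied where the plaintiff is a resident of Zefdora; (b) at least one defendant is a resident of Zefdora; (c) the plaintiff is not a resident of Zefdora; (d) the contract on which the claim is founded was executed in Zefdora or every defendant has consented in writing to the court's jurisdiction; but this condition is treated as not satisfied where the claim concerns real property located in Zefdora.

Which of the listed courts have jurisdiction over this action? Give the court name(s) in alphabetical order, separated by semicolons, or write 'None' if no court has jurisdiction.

the Provincial Court of Fenmere; the Provincial Court of Zefdora

The Provincial Court of Fenmere:
  (a) Every defendant has filed written consent — that alternative is enough. Met.
  (b) The claim is a tort claim, not a consumer claim. Met.
  (c) The amount in controversy is 56,000 dollars, within the 150,000 dollars ceiling — that alternative is enough. Condition met.
  (d) The amount in controversy is $56,000, which meets the USD 50,000 floor, so one alternative holds. Condition met.
  (e) The claim does not concern real property; the corporate defendant(s) have their principal place of business in Ashfield, Zefdora, not Fenmere — no alternative holds. The proviso rescues it, though: the operative events occurred in Zefria. Condition met.
  → Jurisdiction lies.
The Provincial Court of Zefdora:
  (a) The amount in controversy is $56,000, within the USD 150,000 ceiling. The exception is not triggered, since the plaintiff resides in Quenbourne, not Zefdora. Satisfied.
  (b) Iyer Mercantile resides in Zefdora. Met.
  (c) The plaintiff resides in Quenbourne, which is not Zefdora. Condition met.
  (d) Every defendant has filed written consent, so one alternative holds. And the carve-out is inapplicable — the claim does not concern real property. Condition met.
  → Every requirement is satisfied — jurisdiction.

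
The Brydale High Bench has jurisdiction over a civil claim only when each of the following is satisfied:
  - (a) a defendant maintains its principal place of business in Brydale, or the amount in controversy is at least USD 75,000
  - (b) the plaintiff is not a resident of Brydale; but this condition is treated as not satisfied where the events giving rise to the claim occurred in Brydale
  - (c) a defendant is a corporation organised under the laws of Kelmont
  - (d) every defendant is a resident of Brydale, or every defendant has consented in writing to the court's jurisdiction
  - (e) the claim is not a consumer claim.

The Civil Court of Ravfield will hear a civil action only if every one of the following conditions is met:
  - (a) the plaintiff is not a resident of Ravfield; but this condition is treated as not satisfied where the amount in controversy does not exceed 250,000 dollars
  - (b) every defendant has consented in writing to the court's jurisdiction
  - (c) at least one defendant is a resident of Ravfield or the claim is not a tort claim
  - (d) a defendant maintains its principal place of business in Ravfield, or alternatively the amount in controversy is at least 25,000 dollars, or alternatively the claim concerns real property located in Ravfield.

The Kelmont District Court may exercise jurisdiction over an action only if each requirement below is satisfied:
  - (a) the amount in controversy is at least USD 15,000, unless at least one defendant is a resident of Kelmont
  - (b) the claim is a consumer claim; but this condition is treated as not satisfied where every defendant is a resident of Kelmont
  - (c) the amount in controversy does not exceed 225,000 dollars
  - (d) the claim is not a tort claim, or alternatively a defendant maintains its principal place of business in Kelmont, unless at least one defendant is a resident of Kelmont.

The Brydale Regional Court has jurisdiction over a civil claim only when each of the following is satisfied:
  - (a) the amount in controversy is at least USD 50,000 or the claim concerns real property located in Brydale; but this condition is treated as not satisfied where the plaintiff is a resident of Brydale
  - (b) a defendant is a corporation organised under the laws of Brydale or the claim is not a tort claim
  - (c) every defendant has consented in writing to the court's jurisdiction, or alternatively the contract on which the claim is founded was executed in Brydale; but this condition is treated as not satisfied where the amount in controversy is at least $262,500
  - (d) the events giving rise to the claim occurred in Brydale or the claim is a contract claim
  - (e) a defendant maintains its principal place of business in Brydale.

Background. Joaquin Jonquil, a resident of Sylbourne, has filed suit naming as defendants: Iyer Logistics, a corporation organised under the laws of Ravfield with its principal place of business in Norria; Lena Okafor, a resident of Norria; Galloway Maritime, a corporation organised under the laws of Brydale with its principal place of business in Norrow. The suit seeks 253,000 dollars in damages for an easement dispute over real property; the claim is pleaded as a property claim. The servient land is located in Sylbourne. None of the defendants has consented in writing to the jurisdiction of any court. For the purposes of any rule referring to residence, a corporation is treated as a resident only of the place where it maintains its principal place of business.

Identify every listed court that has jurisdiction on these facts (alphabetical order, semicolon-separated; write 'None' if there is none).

None

The Brydale High Bench:
  (a) The amount in controversy is USD 253,000, which meets the 75,000 dollars floor, which satisfies one of the alternatives. Satisfied.
  (b) The plaintiff resides in Sylbourne, which is not Brydale. The carve-out does not apply: the operative events occurred in Sylbourne, not Brydale. Condition met.
  (c) The corporate defendant(s) are organised in Brydale, Ravfield, not Kelmont. Condition not met.
  (d) The defendants reside as follows — Iyer Logistics in Norria, Lena Okafor in Norria, Galloway Maritime in Norrow — not all in Brydale; no such written consent has been filed — every alternative fails. Not met.
  (e) The claim is a property claim, not a consumer claim. Met.
  → At least one condition fails; no jurisdiction.
The Civil Court of Ravfield:
  (a) The plaintiff resides in Sylbourne, which is not Ravfield. The carve-out does not apply: the amount in controversy is $253,000, above the $250,000 ceiling. Met.
  (b) No such written consent has been filed. Not satisfied.
  (c) The claim is a property claim, not a tort claim — that alternative is enough. Condition met.
  (d) The amount in controversy is USD 253,000, which meets the 25,000 dollars floor, so this disjunct is met. Satisfied.
  → No jurisdiction.
The Kelmont District Court:
  (a) The amount in controversy is $253,000, which meets the $15,000 floor. Met.
  (b) The claim is a property claim, not a consumer claim. Not satisfied.
  (c) The amount in controversy is 253,000 dollars, above the USD 225,000 ceiling. Fails.
  (d) The claim is a property claim, not a tort claim, which satisfies one of the alternatives. Met.
  → At least one condition fails; no jurisdiction.
The Brydale Regional Court:
  (a) The amount in controversy is 253,000 dollars, which meets the USD 50,000 floor, so one alternative holds. The exception is not triggered, since the plaintiff resides in Sylbourne, not Brydale. Met.
  (b) Galloway Maritime is organised under the laws of Brydale, so this disjunct is met. Met.
  (c) No such written consent has been filed; no contract (and hence no place of execution) is alleged — every alternative fails. Fails.
  (d) The operative events occurred in Sylbourne, not Brydale; the claim is a property claim, not a contract claim — no alternative holds. Fails.
  (e) The corporate defendant(s) have their principal place of business in Norria, Norrow, not Brydale. Condition not met.
  → Not every requirement is met — no jurisdiction.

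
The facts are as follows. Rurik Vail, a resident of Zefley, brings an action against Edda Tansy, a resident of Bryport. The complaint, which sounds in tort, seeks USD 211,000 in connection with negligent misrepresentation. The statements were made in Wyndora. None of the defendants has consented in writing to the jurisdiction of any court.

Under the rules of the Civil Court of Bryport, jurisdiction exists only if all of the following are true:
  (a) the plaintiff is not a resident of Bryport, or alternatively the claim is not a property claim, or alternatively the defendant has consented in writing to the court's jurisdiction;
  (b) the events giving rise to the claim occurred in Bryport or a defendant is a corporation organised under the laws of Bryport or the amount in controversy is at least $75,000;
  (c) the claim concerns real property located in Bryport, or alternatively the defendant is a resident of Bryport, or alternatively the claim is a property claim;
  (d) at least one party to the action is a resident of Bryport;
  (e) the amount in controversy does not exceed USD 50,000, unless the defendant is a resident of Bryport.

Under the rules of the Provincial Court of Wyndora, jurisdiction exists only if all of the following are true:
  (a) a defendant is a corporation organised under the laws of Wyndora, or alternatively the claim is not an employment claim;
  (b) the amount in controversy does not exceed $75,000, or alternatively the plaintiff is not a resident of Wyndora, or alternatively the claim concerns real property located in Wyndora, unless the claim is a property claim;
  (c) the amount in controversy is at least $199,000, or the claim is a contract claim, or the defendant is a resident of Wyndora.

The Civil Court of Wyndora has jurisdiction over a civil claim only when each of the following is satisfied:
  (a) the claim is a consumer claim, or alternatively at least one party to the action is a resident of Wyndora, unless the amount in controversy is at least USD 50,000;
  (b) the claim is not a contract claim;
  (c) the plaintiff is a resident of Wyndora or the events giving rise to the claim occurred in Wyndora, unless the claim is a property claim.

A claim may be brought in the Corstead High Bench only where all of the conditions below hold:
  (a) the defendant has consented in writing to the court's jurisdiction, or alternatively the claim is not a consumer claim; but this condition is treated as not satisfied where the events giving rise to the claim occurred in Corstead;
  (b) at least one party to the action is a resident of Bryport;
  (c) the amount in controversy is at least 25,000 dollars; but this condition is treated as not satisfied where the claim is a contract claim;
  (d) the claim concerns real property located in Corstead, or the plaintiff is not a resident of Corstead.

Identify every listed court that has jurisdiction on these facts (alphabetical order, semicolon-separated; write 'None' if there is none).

the Civil Court of Bryport; the Civil Court of Wyndora; the Corstead High Bench; the Provincial Court of Wyndora

The Civil Court of Bryport:
  (a) The plaintiff resides in Zefley, which is not Bryport, so this disjunct is met. Satisfied.
  (b) The amount in controversy is $211,000, which meets the 75,000 dollars floor — that alternative is enough. Condition met.
  (c) The defendant resides in Bryport, which satisfies one of the alternatives. Condition met.
  (d) Edda Tansy resides in Bryport. Met.
  (e) The amount in controversy is USD 211,000, above the $50,000 ceiling. However, the defendant resides in Bryport, so the 'unless' proviso supplies this condition. Met.
  → The court has jurisdiction.
The Provincial Court of Wyndora:
  (a) The claim is a tort claim, not an employment claim — that alternative is enough. Condition met.
  (b) The plaintiff resides in Zefley, which is not Wyndora, so one alternative holds. Met.
  (c) The amount in controversy is 211,000 dollars, which meets the $199,000 floor — that alternative is enough. Condition met.
  → The court has jurisdiction.
The Civil Court of Wyndora:
  (a) The claim is a tort claim, not a consumer claim; no party resides in Wyndora — every alternative fails. The proviso rescues it, though: the amount in controversy is USD 211,000, which meets the $50,000 floor. Condition met.
  (b) The claim is a tort claim, not a contract claim. Satisfied.
  (c) The operative events occurred in Wyndora, so this disjunct is met. Satisfied.
  → All conditions met; jurisdiction exists.
The Corstead High Bench:
  (a) The claim is a tort claim, not a consumer claim — that alternative is enough. The exception is not triggered, since the operative events occurred in Wyndora, not Corstead. Met.
  (b) Edda Tansy resides in Bryport. Condition met.
  (c) The amount in controversy is 211,000 dollars, which meets the 25,000 dollars floor. The exception is not triggered, since the claim is a tort claim, not a contract claim. Satisfied.
  (d) The plaintiff resides in Zefley, which is not Corstead — that alternative is enough. Met.
  → The court has jurisdiction.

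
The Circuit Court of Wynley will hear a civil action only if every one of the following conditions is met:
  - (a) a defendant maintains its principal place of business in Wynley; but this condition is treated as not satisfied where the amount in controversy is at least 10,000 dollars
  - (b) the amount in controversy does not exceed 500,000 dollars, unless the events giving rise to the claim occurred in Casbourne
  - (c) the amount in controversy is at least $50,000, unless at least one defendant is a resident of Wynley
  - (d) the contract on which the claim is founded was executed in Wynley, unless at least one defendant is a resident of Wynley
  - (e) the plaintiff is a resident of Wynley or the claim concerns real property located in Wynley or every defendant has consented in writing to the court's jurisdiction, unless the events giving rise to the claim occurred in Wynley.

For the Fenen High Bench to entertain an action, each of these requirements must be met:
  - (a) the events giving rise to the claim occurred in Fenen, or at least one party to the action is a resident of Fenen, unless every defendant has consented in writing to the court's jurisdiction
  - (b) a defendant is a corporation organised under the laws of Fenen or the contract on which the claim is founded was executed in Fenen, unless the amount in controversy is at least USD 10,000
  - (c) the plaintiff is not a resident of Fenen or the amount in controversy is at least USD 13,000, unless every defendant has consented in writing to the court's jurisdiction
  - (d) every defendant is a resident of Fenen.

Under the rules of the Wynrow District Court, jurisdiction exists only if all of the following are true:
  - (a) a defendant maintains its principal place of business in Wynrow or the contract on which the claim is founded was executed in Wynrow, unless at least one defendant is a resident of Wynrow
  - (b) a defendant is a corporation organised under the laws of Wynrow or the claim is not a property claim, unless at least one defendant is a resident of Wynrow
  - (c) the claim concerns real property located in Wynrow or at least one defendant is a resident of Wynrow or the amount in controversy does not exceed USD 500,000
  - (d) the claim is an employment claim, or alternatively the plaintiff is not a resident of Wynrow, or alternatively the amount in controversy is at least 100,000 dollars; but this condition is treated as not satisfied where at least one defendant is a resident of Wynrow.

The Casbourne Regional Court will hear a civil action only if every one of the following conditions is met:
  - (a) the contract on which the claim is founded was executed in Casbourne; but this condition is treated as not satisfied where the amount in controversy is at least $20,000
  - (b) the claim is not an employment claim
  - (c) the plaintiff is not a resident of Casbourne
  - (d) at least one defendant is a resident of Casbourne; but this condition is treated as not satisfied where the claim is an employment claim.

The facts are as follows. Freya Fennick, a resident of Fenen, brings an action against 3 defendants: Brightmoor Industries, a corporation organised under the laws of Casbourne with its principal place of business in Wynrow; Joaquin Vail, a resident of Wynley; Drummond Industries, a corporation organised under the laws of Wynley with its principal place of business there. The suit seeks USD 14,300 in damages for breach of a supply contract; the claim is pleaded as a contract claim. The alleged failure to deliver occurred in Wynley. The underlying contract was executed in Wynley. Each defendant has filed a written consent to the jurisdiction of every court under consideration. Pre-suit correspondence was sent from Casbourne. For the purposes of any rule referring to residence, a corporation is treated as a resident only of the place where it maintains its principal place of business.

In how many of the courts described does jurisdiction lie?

0

The Circuit Court of Wynley:
  (a) Drummond Industries has its principal place of business in Wynley. But the amount in controversy is USD 14,300, which meets the 10,000 dollars floor, triggering the carve-out and defeating this condition. Not satisfied.
  (b) The amount in controversy is $14,300, within the $500,000 ceiling. Condition met.
  (c) The amount in controversy is USD 14,300, below the USD 50,000 floor. However, Joaquin Vail resides in Wynley, so the 'unless' proviso supplies this condition. Satisfied.
  (d) The contract was executed in Wynley. Condition met.
  (e) Every defendant has filed written consent, which satisfies one of the alternatives. Condition met.
  → Not every requirement is met — no jurisdiction.
The Fenen High Bench:
  (a) Freya Fennick resides in Fenen — that alternative is enough. Met.
  (b) The corporate defendant(s) are organised in Casbourne, Wynley, not Fenen; the contract was executed in Wynley, not Fenen — no alternative holds. But the amount in controversy is USD 14,300, which meets the $10,000 floor, and the 'unless' clause therefore excuses the requirement. Met.
  (c) The amount in controversy is 14,300 dollars, which meets the USD 13,000 floor, which satisfies one of the alternatives. Satisfied.
  (d) The defendants reside as follows — Brightmoor Industries in Wynrow, Joaquin Vail in Wynley, Drummond Industries in Wynley — not all in Fenen. Fails.
  → No jurisdiction.
The Wynrow District Court:
  (a) Brightmoor Industries has its principal place of business in Wynrow — that alternative is enough. Condition met.
  (b) The claim is a contract claim, not a property claim, so this disjunct is met. Satisfied.
  (c) Brightmoor Industries resides in Wynrow, which satisfies one of the alternatives. Condition met.
  (d) The plaintiff resides in Fenen, which is not Wynrow, so this disjunct is met. But Brightmoor Industries resides in Wynrow, triggering the carve-out and defeating this condition. Not met.
  → The court lacks jurisdiction.
The Casbourne Regional Court:
  (a) The contract was executed in Wynley, not Casbourne. Fails.
  (b) The claim is a contract claim, not an employment claim. Condition met.
  (c) The plaintiff resides in Fenen, which is not Casbourne. Satisfied.
  (d) No defendant resides in Casbourne (they reside in Wynrow, Wynley, Wynley). Condition not met.
  → The court lacks jurisdiction.
No court satisfies all of its conditions.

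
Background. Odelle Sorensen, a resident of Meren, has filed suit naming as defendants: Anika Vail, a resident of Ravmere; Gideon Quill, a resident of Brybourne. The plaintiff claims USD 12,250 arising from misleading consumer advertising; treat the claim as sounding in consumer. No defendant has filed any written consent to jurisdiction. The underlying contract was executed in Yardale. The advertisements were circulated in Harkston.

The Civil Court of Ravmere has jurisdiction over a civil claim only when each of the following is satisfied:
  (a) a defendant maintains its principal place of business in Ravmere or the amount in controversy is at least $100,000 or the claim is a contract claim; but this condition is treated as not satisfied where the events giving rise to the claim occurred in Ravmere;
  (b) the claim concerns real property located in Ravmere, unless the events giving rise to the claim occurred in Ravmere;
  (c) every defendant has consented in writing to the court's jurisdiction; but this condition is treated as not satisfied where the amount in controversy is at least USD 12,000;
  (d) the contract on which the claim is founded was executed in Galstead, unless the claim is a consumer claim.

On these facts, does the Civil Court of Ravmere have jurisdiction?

The Civil Court of Ravmere:
  (a) No defendant is a corporation; the amount in controversy is $12,250, below the 100,000 dollars floor; the claim is a consumer claim, not a contract claim — no alternative holds. Condition not met.
  (b) The claim does not concern real property. And the operative events occurred in Harkston, not Ravmere, so the proviso does not save it. Not satisfied.
  (c) No such written consent has been filed. Not satisfied.
  (d) The contract was executed in Yardale, not Galstead. However, the claim is a consumer claim, so the 'unless' proviso supplies this condition. Condition met.
  → No jurisdiction.

No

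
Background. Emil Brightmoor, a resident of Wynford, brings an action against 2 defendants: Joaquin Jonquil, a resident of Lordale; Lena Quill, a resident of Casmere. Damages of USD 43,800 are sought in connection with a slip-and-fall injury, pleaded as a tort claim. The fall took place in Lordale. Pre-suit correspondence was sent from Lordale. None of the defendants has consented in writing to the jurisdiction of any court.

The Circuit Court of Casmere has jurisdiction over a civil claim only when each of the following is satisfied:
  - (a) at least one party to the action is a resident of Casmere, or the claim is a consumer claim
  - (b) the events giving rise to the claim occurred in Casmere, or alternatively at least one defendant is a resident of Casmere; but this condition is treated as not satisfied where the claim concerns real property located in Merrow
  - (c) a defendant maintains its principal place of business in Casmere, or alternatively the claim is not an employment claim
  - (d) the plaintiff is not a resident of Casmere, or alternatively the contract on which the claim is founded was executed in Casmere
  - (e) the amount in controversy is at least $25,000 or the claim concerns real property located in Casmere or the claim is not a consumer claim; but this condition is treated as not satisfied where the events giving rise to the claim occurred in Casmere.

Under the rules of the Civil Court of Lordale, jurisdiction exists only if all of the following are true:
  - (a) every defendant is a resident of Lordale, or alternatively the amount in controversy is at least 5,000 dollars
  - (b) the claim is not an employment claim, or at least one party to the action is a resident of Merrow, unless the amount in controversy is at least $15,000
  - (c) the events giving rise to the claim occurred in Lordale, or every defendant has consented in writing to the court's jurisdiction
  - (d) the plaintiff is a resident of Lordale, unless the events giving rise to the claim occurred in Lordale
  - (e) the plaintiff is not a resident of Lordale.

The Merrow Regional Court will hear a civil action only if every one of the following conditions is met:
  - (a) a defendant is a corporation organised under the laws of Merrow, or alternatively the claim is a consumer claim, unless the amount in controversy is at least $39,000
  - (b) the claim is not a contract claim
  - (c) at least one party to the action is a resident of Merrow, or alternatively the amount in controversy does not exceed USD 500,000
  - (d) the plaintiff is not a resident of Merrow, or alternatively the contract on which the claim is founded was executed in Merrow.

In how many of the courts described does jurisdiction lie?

3

The Circuit Court of Casmere:
  (a) Lena Quill resides in Casmere, so this disjunct is met. Condition met.
  (b) Lena Quill resides in Casmere, so one alternative holds. And the carve-out is inapplicable — the claim does not concern real property. Met.
  (c) The claim is a tort claim, not an employment claim, which satisfies one of the alternatives. Satisfied.
  (d) The plaintiff resides in Wynford, which is not Casmere, so this disjunct is met. Satisfied.
  (e) The amount in controversy is $43,800, which meets the USD 25,000 floor, so one alternative holds. The carve-out does not apply: the operative events occurred in Lordale, not Casmere. Met.
  → The court has jurisdiction.
The Civil Court of Lordale:
  (a) The amount in controversy is 43,800 dollars, which meets the 5,000 dollars floor, so one alternative holds. Met.
  (b) The claim is a tort claim, not an employment claim, so this disjunct is met. Satisfied.
  (c) The operative events occurred in Lordale, so this disjunct is met. Satisfied.
  (d) The plaintiff resides in Wynford, not Lordale. However, the operative events occurred in Lordale, so the 'unless' proviso supplies this condition. Met.
  (e) The plaintiff resides in Wynford, which is not Lordale. Condition met.
  → The court has jurisdiction.
The Merrow Regional Court:
  (a) No defendant is a corporation; the claim is a tort claim, not a consumer claim — none of the alternatives is met. The proviso rescues it, though: the amount in controversy is 43,800 dollars, which meets the $39,000 floor. Condition met.
  (b) The claim is a tort claim, not a contract claim. Condition met.
  (c) The amount in controversy is USD 43,800, within the USD 500,000 ceiling, which satisfies one of the alternatives. Condition met.
  (d) The plaintiff resides in Wynford, which is not Merrow, which satisfies one of the alternatives. Condition met.
  → Jurisdiction lies.
Courts with jurisdiction: the Circuit Court of Casmere, the Civil Court of Lordale, the Merrow Regional Court — 3 in total.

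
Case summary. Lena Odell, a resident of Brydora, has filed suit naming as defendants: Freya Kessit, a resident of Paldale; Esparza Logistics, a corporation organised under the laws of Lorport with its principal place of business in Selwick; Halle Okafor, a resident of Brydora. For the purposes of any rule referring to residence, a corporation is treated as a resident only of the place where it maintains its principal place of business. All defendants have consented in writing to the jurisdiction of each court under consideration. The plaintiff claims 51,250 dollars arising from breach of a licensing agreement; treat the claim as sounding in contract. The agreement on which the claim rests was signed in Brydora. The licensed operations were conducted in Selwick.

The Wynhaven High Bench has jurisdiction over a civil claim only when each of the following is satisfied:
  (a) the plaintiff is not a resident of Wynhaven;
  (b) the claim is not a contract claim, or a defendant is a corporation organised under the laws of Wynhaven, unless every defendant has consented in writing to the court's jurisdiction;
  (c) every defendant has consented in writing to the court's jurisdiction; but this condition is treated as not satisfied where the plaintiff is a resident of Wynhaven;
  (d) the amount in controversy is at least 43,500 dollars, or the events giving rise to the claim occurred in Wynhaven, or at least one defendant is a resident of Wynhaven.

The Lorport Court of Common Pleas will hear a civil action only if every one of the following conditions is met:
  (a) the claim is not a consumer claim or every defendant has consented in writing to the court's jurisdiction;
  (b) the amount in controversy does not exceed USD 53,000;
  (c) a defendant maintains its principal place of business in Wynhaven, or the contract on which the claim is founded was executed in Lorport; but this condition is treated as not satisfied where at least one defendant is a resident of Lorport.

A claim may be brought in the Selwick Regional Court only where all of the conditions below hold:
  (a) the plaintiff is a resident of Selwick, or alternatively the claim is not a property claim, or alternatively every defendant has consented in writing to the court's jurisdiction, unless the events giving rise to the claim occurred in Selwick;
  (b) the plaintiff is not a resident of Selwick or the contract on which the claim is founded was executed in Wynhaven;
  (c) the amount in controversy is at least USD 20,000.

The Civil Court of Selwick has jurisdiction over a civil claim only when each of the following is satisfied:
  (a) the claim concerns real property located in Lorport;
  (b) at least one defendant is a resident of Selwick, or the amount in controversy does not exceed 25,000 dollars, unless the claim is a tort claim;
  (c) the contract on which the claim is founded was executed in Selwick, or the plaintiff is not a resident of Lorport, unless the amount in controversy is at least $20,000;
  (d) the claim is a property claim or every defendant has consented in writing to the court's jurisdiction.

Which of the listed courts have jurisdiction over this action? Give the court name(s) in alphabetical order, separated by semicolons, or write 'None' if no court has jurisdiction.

the Selwick Regional Court; the Wynhaven High Bench

The Wynhaven High Bench:
  (a) The plaintiff resides in Brydora, which is not Wynhaven. Met.
  (b) The claim is a contract claim; the corporate defendant(s) are organised in Lorport, not Wynhaven — no alternative holds. However, every defendant has filed written consent, so the 'unless' proviso supplies this condition. Met.
  (c) Every defendant has filed written consent. The carve-out does not apply: the plaintiff resides in Brydora, not Wynhaven. Satisfied.
  (d) The amount in controversy is $51,250, which meets the USD 43,500 floor — that alternative is enough. Met.
  → Jurisdiction lies.
The Lorport Court of Common Pleas:
  (a) The claim is a contract claim, not a consumer claim — that alternative is enough. Met.
  (b) The amount in controversy is $51,250, within the $53,000 ceiling. Met.
  (c) The corporate defendant(s) have their principal place of business in Selwick, not Wynhaven; the contract was executed in Brydora, not Lorport — none of the alternatives is met. Condition not met.
  → No jurisdiction.
The Selwick Regional Court:
  (a) The claim is a contract claim, not a property claim, which satisfies one of the alternatives. Satisfied.
  (b) The plaintiff resides in Brydora, which is not Selwick, which satisfies one of the alternatives. Condition met.
  (c) The amount in controversy is USD 51,250, which meets the $20,000 floor. Met.
  → Every requirement is satisfied — jurisdiction.
The Civil Court of Selwick:
  (a) The claim does not concern real property. Not satisfied.
  (b) Esparza Logistics resides in Selwick — that alternative is enough. Condition met.
  (c) The plaintiff resides in Brydora, which is not Lorport, so one alternative holds. Condition met.
  (d) Every defendant has filed written consent, so one alternative holds. Met.
  → At least one condition fails; no jurisdiction.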